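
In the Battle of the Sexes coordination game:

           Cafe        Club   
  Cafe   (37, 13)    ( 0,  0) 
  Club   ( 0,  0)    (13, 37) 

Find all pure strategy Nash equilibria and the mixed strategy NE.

Pure NE: (Cafe, Cafe) and (Club, Club); Mixed NE: p = 0.74, q = 0.26

Work:
Check pure NE:
(Cafe, Cafe): (37, 13) - no unilateral deviation beneficial
(Club, Club): (13, 37) - no unilateral deviation beneficial
Mixed NE: P1 plays Cafe with p = 0.74, P2 plays Cafe with q = 0.26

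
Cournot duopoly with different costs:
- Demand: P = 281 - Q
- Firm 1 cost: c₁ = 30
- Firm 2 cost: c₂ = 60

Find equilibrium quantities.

q₁* = 93.67, q₂* = 63.67

Work:
Reaction: q₁ = (281 - 30 - q₂)/2
Reaction: q₂ = (281 - 60 - q₁)/2
Solve simultaneously:
q₁* = (281 - 2×30 + 60)/3 = 93.67
q₂* = (281 - 2×60 + 30)/3 = 63.67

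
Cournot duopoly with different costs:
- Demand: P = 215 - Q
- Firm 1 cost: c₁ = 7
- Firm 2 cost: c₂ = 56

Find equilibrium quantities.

q₁* = 85.67, q₂* = 36.67

Work:
Reaction: q₁ = (215 - 7 - q₂)/2
Reaction: q₂ = (215 - 56 - q₁)/2
Solve simultaneously:
q₁* = (215 - 2×7 + 56)/3 = 85.67
q₂* = (215 - 2×56 + 7)/3 = 36.67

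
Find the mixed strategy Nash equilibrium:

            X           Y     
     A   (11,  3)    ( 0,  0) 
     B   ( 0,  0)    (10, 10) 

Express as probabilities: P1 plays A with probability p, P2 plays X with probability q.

p = 0.7692, q = 0.4762

Work:
Find probabilities that make opponent indifferent:
P2 chooses q to make P1 indifferent between A and B
P1 chooses p to make P2 indifferent between X and Y
Mixed NE: P1 plays (A: 0.7692, B: 0.2308), P2 plays (X: 0.4762, Y: 0.5238)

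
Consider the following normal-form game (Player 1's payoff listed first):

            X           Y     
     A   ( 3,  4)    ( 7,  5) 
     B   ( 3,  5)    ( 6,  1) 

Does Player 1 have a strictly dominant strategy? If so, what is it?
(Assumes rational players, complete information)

No strictly dominant strategy exists for Player 1

Work:
A strategy strictly dominates another if it gives a strictly higher payoff against every opponent action. Compare each pair of P1's strategies column-by-column:
  A vs B: [3 vs 3, 7 vs 6] → A does not strictly dominate B (column X: 3 ≤ 3)
  B vs A: [3 vs 3, 6 vs 7] → B does not strictly dominate A (column X: 3 ≤ 3)
No single strategy strictly dominates all others → no strictly dominant strategy.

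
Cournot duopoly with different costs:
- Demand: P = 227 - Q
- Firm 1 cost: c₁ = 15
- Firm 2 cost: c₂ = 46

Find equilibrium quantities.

q₁* = 81.0, q₂* = 50.0

Work:
Reaction: q₁ = (227 - 15 - q₂)/2
Reaction: q₂ = (227 - 46 - q₁)/2
Solve simultaneously:
q₁* = (227 - 2×15 + 46)/3 = 81.0
q₂* = (227 - 2×46 + 15)/3 = 50.0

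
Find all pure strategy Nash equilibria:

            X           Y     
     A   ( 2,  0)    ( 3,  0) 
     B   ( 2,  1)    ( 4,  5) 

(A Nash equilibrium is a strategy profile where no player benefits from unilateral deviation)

Nash equilibrium: (A, X), (B, Y)

Work:
Best responses:
  P1 vs X: payoffs [2, 2] → best response A/B (payoff 2)
  P1 vs Y: payoffs [3, 4] → best response B (payoff 4)
  P2 vs A: payoffs [0, 0] → best response X/Y (payoff 0)
  P2 vs B: payoffs [1, 5] → best response Y (payoff 5)
Mutual best responses: (A,X), (B,Y) → Nash equilibria.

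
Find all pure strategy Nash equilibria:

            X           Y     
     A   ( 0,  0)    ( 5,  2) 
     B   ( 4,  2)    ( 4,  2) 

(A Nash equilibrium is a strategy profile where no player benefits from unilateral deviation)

Nash equilibrium: (A, Y), (B, X)

Work:
Best responses:
  P1 vs X: payoffs [0, 4] → best response B (payoff 4)
  P1 vs Y: payoffs [5, 4] → best response A (payoff 5)
  P2 vs A: payoffs [0, 2] → best response Y (payoff 2)
  P2 vs B: payoffs [2, 2] → best response X/Y (payoff 2)
Mutual best responses: (A,Y), (B,X) → Nash equilibria.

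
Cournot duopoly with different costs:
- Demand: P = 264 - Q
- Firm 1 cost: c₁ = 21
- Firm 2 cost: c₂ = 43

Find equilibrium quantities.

q₁* = 88.33, q₂* = 66.33

Work:
Reaction: q₁ = (264 - 21 - q₂)/2
Reaction: q₂ = (264 - 43 - q₁)/2
Solve simultaneously:
q₁* = (264 - 2×21 + 43)/3 = 88.33
q₂* = (264 - 2×43 + 21)/3 = 66.33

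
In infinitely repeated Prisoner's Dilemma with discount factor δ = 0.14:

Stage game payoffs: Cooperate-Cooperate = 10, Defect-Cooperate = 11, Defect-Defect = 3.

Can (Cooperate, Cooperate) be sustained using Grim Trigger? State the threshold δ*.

δ* = 0.125; since δ = 0.14 ≥ 0.125, cooperation can be sustained

Work:
For Grim Trigger:
Cooperate forever: 10/(1-δ)
Defect then punished: 11 + 3·δ/(1-δ)
Need: 10/(1-δ) ≥ 11 + 3·δ/(1-δ)
Solving: δ ≥ (T-R)/(T-P) = (11-10)/(11-3) = 0.125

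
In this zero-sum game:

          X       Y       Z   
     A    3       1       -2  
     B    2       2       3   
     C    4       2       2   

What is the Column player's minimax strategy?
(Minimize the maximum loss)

Column should play Y, value = 2

Work:
Column player minimizes Row's maximum payoff:
Column X: max payoff to Row = 4
Column Y: max payoff to Row = 2
Column Z: max payoff to Row = 3
Minimum is 2, achieved by column Y.
Minimax strategy: Y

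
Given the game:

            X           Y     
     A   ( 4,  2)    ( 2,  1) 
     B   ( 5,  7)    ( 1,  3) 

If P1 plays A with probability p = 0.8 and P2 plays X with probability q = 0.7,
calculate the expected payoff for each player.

E[P1] = 3.48, E[P2] = 2.52

Work:
E[P1] = p·q·π₁(A,X) + p·(1-q)·π₁(A,Y) + (1-p)·q·π₁(B,X) + (1-p)·(1-q)·π₁(B,Y)
= 0.8·0.7·4 + 0.8·0.3·2 + 0.2·0.7·5 + 0.2·0.3·1
= 3.48

E[P2] = 2.52 (similar calculation)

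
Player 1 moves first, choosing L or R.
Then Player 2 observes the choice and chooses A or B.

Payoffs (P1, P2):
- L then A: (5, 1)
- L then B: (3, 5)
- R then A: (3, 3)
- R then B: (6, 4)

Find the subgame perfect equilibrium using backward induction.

P1 plays R, P2 plays B after L and B after R; Payoff (6, 4)

Work:
Backward induction:
After L: P2 chooses B → P1 gets 3
After R: P2 chooses B → P1 gets 6
P1 chooses R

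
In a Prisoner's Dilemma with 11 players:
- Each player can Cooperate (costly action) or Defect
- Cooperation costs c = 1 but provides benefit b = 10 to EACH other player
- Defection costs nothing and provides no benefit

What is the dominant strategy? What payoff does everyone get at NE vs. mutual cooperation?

Dominant: Defect; NE payoff = 0; Coop payoff = 99

Work:
Defect dominates (saves cost c = 1, benefit to others is external)
NE: All defect → everyone gets 0
If all cooperate: each receives (10)×10 - 1 = 99
Social dilemma: 99 > 0 but NE gives 0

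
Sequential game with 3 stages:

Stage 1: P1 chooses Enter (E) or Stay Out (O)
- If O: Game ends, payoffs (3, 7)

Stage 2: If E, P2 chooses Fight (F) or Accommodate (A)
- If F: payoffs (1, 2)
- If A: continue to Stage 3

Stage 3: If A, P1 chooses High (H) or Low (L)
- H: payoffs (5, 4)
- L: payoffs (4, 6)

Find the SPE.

SPE: (E, A, H); Outcome (5, 4)

Work:
Stage 3: P1 chooses H (5 vs 4)
Stage 2: P2: F->2, A->4 (anticipating H). Choose A
Stage 1: P1: O->3, E->5 (anticipating A, H). Choose E
SPE path: E -> A -> H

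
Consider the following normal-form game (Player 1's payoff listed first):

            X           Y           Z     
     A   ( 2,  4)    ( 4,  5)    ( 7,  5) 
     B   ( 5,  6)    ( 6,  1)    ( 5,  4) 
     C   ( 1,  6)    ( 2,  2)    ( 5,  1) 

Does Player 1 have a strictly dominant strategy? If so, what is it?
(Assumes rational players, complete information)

No strictly dominant strategy exists for Player 1

Work:
A strategy strictly dominates another if it gives a strictly higher payoff against every opponent action. Compare each pair of P1's strategies column-by-column:
  A vs B: [2 vs 5, 4 vs 6, 7 vs 5] → A does not strictly dominate B (column X: 2 ≤ 5)
  A vs C: [2 vs 1, 4 vs 2, 7 vs 5] → A strictly dominates C
  B vs A: [5 vs 2, 6 vs 4, 5 vs 7] → B does not strictly dominate A (column Z: 5 ≤ 7)
  B vs C: [5 vs 1, 6 vs 2, 5 vs 5] → B does not strictly dominate C (column Z: 5 ≤ 5)
  C vs A: [1 vs 2, 2 vs 4, 5 vs 7] → C does not strictly dominate A (column X: 1 ≤ 2)
  C vs B: [1 vs 5, 2 vs 6, 5 vs 5] → C does not strictly dominate B (column X: 1 ≤ 5)
No single strategy strictly dominates all others → no strictly dominant strategy.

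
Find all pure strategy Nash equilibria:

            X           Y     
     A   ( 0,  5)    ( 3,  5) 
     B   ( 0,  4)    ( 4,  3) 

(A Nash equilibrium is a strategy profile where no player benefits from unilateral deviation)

Nash equilibrium: (A, X), (B, X)

Work:
Best responses:
  P1 vs X: payoffs [0, 0] → best response A/B (payoff 0)
  P1 vs Y: payoffs [3, 4] → best response B (payoff 4)
  P2 vs A: payoffs [5, 5] → best response X/Y (payoff 5)
  P2 vs B: payoffs [4, 3] → best response X (payoff 4)
Mutual best responses: (A,X), (B,X) → Nash equilibria.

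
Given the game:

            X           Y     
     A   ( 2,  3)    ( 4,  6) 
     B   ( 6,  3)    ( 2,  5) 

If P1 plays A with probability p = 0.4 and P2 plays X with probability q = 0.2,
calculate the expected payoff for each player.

E[P1] = 3.12, E[P2] = 4.92

Work:
E[P1] = p·q·π₁(A,X) + p·(1-q)·π₁(A,Y) + (1-p)·q·π₁(B,X) + (1-p)·(1-q)·π₁(B,Y)
= 0.4·0.2·2 + 0.4·0.8·4 + 0.6·0.2·6 + 0.6·0.8·2
= 3.12

E[P2] = 4.92 (similar calculation)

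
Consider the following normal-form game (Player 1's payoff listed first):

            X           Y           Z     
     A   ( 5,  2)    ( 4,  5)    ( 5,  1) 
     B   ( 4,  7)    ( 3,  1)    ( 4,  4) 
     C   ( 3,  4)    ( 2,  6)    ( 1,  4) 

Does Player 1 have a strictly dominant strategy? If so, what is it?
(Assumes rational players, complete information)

Yes, Player 1's strictly dominant strategy is A

Work:
A strategy strictly dominates another if it gives a strictly higher payoff against every opponent action. Compare each pair of P1's strategies column-by-column:
  A vs B: [5 vs 4, 4 vs 3, 5 vs 4] → A strictly dominates B
  A vs C: [5 vs 3, 4 vs 2, 5 vs 1] → A strictly dominates C
  B vs A: [4 vs 5, 3 vs 4, 4 vs 5] → B does not strictly dominate A (column X: 4 ≤ 5)
  B vs C: [4 vs 3, 3 vs 2, 4 vs 1] → B strictly dominates C
  C vs A: [3 vs 5, 2 vs 4, 1 vs 5] → C does not strictly dominate A (column X: 3 ≤ 5)
  C vs B: [3 vs 4, 2 vs 3, 1 vs 4] → C does not strictly dominate B (column X: 3 ≤ 4)
A strictly dominates every other strategy → strictly dominant.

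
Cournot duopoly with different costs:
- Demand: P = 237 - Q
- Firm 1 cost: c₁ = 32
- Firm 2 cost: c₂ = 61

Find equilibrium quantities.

q₁* = 78.0, q₂* = 49.0

Work:
Reaction: q₁ = (237 - 32 - q₂)/2
Reaction: q₂ = (237 - 61 - q₁)/2
Solve simultaneously:
q₁* = (237 - 2×32 + 61)/3 = 78.0
q₂* = (237 - 2×61 + 32)/3 = 49.0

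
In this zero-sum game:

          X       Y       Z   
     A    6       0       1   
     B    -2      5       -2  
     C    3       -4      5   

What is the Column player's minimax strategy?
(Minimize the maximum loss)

Column should play Y or Z (all achieve the minimum), value = 5

Work:
Column player minimizes Row's maximum payoff:
Column X: max payoff to Row = 6
Column Y: max payoff to Row = 5
Column Z: max payoff to Row = 5
Minimum is 5, achieved by columns Y, Z (tied).
Each of Y or Z is a minimax strategy.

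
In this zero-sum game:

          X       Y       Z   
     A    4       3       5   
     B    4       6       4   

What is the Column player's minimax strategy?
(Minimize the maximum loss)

Column should play X, value = 4

Work:
Column player minimizes Row's maximum payoff:
Column X: max payoff to Row = 4
Column Y: max payoff to Row = 6
Column Z: max payoff to Row = 5
Minimum is 4, achieved by column X.
Minimax strategy: X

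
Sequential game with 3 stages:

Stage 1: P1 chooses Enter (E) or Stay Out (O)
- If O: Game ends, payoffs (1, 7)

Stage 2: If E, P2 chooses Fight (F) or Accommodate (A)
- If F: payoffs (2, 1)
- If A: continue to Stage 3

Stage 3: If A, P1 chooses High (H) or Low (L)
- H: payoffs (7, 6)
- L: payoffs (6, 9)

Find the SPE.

SPE: (E, A, H); Outcome (7, 6)

Work:
Stage 3: P1 chooses H (7 vs 6)
Stage 2: P2: F->1, A->6 (anticipating H). Choose A
Stage 1: P1: O->1, E->7 (anticipating A, H). Choose E
SPE path: E -> A -> H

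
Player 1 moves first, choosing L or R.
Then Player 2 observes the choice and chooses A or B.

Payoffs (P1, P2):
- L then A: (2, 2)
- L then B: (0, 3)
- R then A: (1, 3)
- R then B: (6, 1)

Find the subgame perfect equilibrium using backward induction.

P1 plays R, P2 plays B after L and A after R; Payoff (1, 3)

Work:
Backward induction:
After L: P2 chooses B → P1 gets 0
After R: P2 chooses A → P1 gets 1
P1 chooses R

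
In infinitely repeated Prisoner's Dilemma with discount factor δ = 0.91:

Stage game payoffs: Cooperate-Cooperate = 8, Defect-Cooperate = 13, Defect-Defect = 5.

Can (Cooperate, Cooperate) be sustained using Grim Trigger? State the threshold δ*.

δ* = 0.625; since δ = 0.91 ≥ 0.625, cooperation can be sustained

Work:
For Grim Trigger:
Cooperate forever: 8/(1-δ)
Defect then punished: 13 + 5·δ/(1-δ)
Need: 8/(1-δ) ≥ 13 + 5·δ/(1-δ)
Solving: δ ≥ (T-R)/(T-P) = (13-8)/(13-5) = 0.625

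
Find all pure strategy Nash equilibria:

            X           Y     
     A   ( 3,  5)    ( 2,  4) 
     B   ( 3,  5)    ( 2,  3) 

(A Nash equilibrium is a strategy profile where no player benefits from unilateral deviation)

Nash equilibrium: (A, X), (B, X)

Work:
Best responses:
  P1 vs X: payoffs [3, 3] → best response A/B (payoff 3)
  P1 vs Y: payoffs [2, 2] → best response A/B (payoff 2)
  P2 vs A: payoffs [5, 4] → best response X (payoff 5)
  P2 vs B: payoffs [5, 3] → best response X (payoff 5)
Mutual best responses: (A,X), (B,X) → Nash equilibria.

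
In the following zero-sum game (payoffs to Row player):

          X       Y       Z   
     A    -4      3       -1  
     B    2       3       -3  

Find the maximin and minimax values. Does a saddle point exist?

Maximin = -3, Minimax = -1, Saddle: False

Work:
Row minimums: [-4, -3] → maximin = -3
Column maximums: [2, 3, -1] → minimax = -1
No saddle point (maximin ≠ minimax). Mixed strategy needed.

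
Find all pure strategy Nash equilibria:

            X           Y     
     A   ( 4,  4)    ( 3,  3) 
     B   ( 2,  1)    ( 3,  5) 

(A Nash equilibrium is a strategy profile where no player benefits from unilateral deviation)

Nash equilibrium: (A, X), (B, Y)

Work:
Best responses:
  P1 vs X: payoffs [4, 2] → best response A (payoff 4)
  P1 vs Y: payoffs [3, 3] → best response A/B (payoff 3)
  P2 vs A: payoffs [4, 3] → best response X (payoff 4)
  P2 vs B: payoffs [1, 5] → best response Y (payoff 5)
Mutual best responses: (A,X), (B,Y) → Nash equilibria.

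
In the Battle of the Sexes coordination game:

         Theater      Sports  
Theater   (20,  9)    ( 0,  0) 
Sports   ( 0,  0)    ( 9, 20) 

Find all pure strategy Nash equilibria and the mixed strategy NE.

Pure NE: (Theater, Theater) and (Sports, Sports); Mixed NE: p = 0.6897, q = 0.3103

Work:
Check pure NE:
(Theater, Theater): (20, 9) - no unilateral deviation beneficial
(Sports, Sports): (9, 20) - no unilateral deviation beneficial
Mixed NE: P1 plays Theater with p = 0.6897, P2 plays Theater with q = 0.3103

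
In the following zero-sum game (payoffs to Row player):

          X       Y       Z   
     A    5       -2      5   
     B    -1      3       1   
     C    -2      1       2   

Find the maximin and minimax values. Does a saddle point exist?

Maximin = -1, Minimax = 3, Saddle: False

Work:
Row minimums: [-2, -1, -2] → maximin = -1
Column maximums: [5, 3, 5] → minimax = 3
No saddle point (maximin ≠ minimax). Mixed strategy needed.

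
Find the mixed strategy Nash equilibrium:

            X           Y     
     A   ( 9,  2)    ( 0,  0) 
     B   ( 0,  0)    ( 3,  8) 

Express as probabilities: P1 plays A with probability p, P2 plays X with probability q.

p = 0.8, q = 0.25

Work:
Find probabilities that make opponent indifferent:
P2 chooses q to make P1 indifferent between A and B
P1 chooses p to make P2 indifferent between X and Y
Mixed NE: P1 plays (A: 0.8, B: 0.2), P2 plays (X: 0.25, Y: 0.75)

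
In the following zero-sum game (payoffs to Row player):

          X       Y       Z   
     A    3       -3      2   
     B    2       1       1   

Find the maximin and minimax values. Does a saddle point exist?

Maximin = 1, Minimax = 1, Saddle: True

Work:
Row minimums: [-3, 1] → maximin = 1
Column maximums: [3, 1, 2] → minimax = 1
Saddle point exists! Game value = 1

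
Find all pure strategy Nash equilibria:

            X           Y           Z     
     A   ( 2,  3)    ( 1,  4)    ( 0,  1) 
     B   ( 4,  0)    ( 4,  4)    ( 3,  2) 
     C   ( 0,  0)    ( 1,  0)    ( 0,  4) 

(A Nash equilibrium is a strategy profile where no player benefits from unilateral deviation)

Nash equilibrium: (B, Y)

Work:
Best responses:
  P1 vs X: payoffs [2, 4, 0] → best response B (payoff 4)
  P1 vs Y: payoffs [1, 4, 1] → best response B (payoff 4)
  P1 vs Z: payoffs [0, 3, 0] → best response B (payoff 3)
  P2 vs A: payoffs [3, 4, 1] → best response Y (payoff 4)
  P2 vs B: payoffs [0, 4, 2] → best response Y (payoff 4)
  P2 vs C: payoffs [0, 0, 4] → best response Z (payoff 4)
Mutual best responses: (B,Y) → Nash equilibria.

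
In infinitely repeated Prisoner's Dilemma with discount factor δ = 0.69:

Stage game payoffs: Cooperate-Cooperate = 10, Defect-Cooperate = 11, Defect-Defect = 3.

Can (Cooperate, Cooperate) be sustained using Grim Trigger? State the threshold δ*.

δ* = 0.125; since δ = 0.69 ≥ 0.125, cooperation can be sustained

Work:
For Grim Trigger:
Cooperate forever: 10/(1-δ)
Defect then punished: 11 + 3·δ/(1-δ)
Need: 10/(1-δ) ≥ 11 + 3·δ/(1-δ)
Solving: δ ≥ (T-R)/(T-P) = (11-10)/(11-3) = 0.125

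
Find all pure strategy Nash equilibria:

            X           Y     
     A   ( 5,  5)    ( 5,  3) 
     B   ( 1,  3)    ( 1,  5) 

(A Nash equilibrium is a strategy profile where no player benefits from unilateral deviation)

Nash equilibrium: (A, X)

Work:
Best responses:
  P1 vs X: payoffs [5, 1] → best response A (payoff 5)
  P1 vs Y: payoffs [5, 1] → best response A (payoff 5)
  P2 vs A: payoffs [5, 3] → best response X (payoff 5)
  P2 vs B: payoffs [3, 5] → best response Y (payoff 5)
Mutual best responses: (A,X) → Nash equilibria.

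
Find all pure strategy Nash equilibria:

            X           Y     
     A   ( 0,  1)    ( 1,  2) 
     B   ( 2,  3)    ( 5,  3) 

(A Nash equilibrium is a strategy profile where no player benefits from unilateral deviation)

Nash equilibrium: (B, X), (B, Y)

Work:
Best responses:
  P1 vs X: payoffs [0, 2] → best response B (payoff 2)
  P1 vs Y: payoffs [1, 5] → best response B (payoff 5)
  P2 vs A: payoffs [1, 2] → best response Y (payoff 2)
  P2 vs B: payoffs [3, 3] → best response X/Y (payoff 3)
Mutual best responses: (B,X), (B,Y) → Nash equilibria.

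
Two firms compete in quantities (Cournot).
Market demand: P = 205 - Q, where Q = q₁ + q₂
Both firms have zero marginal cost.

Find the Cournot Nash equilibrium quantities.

q₁* = q₂* = 68.33; P* = 68.33

Work:
Profit: π_i = P·q_i = (a - q_i - q_j)·q_i
FOC: ∂π_i/∂q_i = a - 2q_i - q_j = 0
Reaction function: q_i = (205 - q_j)/2
Symmetry: q* = 205/3 = 68.33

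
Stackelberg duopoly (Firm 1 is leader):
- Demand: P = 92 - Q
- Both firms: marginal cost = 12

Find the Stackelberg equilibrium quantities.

q₁* (leader) = 40.0, q₂* (follower) = 20.0

Work:
Follower's reaction: q₂ = (a - c - q₁)/2
Leader substitutes: π₁ = q₁·(a - q₁ - (a-c-q₁)/2 - c)
FOC: q₁* = (92 - 12)/2 = 40.00
Then: q₂* = (92 - 12 - 40.0)/2 = 20.00
Leader has first-mover advantage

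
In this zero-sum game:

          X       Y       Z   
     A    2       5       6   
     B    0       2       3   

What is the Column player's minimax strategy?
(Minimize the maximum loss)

Column should play X, value = 2

Work:
Column player minimizes Row's maximum payoff:
Column X: max payoff to Row = 2
Column Y: max payoff to Row = 5
Column Z: max payoff to Row = 6
Minimum is 2, achieved by column X.
Minimax strategy: X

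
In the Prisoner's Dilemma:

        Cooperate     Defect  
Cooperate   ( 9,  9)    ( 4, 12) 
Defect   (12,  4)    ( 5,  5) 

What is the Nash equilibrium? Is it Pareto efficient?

(Defect, Defect) is NE; not Pareto efficient

Work:
Defect dominates Cooperate for both players:
If P2 cooperates: Defect (12) > Cooperate (9)
If P2 defects: Defect (5) > Cooperate (4)
NE: (Defect, Defect) with payoff (5, 5)
But (Cooperate, Cooperate) = (9, 9) Pareto dominates (5, 5)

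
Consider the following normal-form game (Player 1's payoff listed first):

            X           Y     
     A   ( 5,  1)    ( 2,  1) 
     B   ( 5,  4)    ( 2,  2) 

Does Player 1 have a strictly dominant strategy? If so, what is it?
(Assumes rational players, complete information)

No strictly dominant strategy exists for Player 1

Work:
A strategy strictly dominates another if it gives a strictly higher payoff against every opponent action. Compare each pair of P1's strategies column-by-column:
  A vs B: [5 vs 5, 2 vs 2] → A does not strictly dominate B (column X: 5 ≤ 5)
  B vs A: [5 vs 5, 2 vs 2] → B does not strictly dominate A (column X: 5 ≤ 5)
No single strategy strictly dominates all others → no strictly dominant strategy.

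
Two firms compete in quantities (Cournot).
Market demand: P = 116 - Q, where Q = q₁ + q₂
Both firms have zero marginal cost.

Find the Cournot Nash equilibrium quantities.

q₁* = q₂* = 38.67; P* = 38.67

Work:
Profit: π_i = P·q_i = (a - q_i - q_j)·q_i
FOC: ∂π_i/∂q_i = a - 2q_i - q_j = 0
Reaction function: q_i = (116 - q_j)/2
Symmetry: q* = 116/3 = 38.67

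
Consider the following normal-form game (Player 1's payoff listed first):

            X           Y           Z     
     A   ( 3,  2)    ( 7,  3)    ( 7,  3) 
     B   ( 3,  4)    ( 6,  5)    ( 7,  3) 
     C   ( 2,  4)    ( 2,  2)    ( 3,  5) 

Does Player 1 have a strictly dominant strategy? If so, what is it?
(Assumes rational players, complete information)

No strictly dominant strategy exists for Player 1

Work:
A strategy strictly dominates another if it gives a strictly higher payoff against every opponent action. Compare each pair of P1's strategies column-by-column:
  A vs B: [3 vs 3, 7 vs 6, 7 vs 7] → A does not strictly dominate B (column X: 3 ≤ 3)
  A vs C: [3 vs 2, 7 vs 2, 7 vs 3] → A strictly dominates C
  B vs A: [3 vs 3, 6 vs 7, 7 vs 7] → B does not strictly dominate A (column X: 3 ≤ 3)
  B vs C: [3 vs 2, 6 vs 2, 7 vs 3] → B strictly dominates C
  C vs A: [2 vs 3, 2 vs 7, 3 vs 7] → C does not strictly dominate A (column X: 2 ≤ 3)
  C vs B: [2 vs 3, 2 vs 6, 3 vs 7] → C does not strictly dominate B (column X: 2 ≤ 3)
No single strategy strictly dominates all others → no strictly dominant strategy.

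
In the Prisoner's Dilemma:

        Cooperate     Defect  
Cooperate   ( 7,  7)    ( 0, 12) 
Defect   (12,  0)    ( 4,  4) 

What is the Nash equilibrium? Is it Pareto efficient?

(Defect, Defect) is NE; not Pareto efficient

Work:
Defect dominates Cooperate for both players:
If P2 cooperates: Defect (12) > Cooperate (7)
If P2 defects: Defect (4) > Cooperate (0)
NE: (Defect, Defect) with payoff (4, 4)
But (Cooperate, Cooperate) = (7, 7) Pareto dominates (4, 4)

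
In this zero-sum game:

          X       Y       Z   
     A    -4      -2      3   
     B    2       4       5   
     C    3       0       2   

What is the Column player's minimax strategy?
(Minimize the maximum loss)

Column should play X, value = 3

Work:
Column player minimizes Row's maximum payoff:
Column X: max payoff to Row = 3
Column Y: max payoff to Row = 4
Column Z: max payoff to Row = 5
Minimum is 3, achieved by column X.
Minimax strategy: X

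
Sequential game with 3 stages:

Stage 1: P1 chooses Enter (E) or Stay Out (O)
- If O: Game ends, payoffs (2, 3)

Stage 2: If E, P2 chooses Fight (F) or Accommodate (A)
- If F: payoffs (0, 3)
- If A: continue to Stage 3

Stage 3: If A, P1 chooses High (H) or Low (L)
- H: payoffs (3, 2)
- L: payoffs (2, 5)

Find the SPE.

SPE: (O, F, H); Outcome (2, 3)

Work:
Stage 3: P1 chooses H (3 vs 2)
Stage 2: P2: F->3, A->2 (anticipating H). Choose F
Stage 1: P1: O->2, E->0 (anticipating F, H). Choose O
SPE path: O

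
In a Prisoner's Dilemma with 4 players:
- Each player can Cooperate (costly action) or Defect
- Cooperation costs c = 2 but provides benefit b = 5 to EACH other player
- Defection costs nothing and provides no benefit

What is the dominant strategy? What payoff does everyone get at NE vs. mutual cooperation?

Dominant: Defect; NE payoff = 0; Coop payoff = 13

Work:
Defect dominates (saves cost c = 2, benefit to others is external)
NE: All defect → everyone gets 0
If all cooperate: each receives (3)×5 - 2 = 13
Social dilemma: 13 > 0 but NE gives 0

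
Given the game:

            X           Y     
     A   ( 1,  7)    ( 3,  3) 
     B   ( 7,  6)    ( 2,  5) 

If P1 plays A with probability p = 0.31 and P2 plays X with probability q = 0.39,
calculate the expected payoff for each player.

E[P1] = 3.4137, E[P2] = 5.1327

Work:
E[P1] = p·q·π₁(A,X) + p·(1-q)·π₁(A,Y) + (1-p)·q·π₁(B,X) + (1-p)·(1-q)·π₁(B,Y)
= 0.31·0.39·1 + 0.31·0.61·3 + 0.69·0.39·7 + 0.69·0.61·2
= 3.4137

E[P2] = 5.1327 (similar calculation)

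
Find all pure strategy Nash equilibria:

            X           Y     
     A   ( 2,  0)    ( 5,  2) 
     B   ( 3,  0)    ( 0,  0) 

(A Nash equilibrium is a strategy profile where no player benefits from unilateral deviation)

Nash equilibrium: (A, Y), (B, X)

Work:
Best responses:
  P1 vs X: payoffs [2, 3] → best response B (payoff 3)
  P1 vs Y: payoffs [5, 0] → best response A (payoff 5)
  P2 vs A: payoffs [0, 2] → best response Y (payoff 2)
  P2 vs B: payoffs [0, 0] → best response X/Y (payoff 0)
Mutual best responses: (A,Y), (B,X) → Nash equilibria.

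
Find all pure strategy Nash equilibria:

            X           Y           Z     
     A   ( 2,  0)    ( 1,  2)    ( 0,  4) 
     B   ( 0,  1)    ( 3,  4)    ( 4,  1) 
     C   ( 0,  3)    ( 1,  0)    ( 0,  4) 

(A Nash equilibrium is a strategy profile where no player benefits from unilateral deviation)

Nash equilibrium: (B, Y)

Work:
Best responses:
  P1 vs X: payoffs [2, 0, 0] → best response A (payoff 2)
  P1 vs Y: payoffs [1, 3, 1] → best response B (payoff 3)
  P1 vs Z: payoffs [0, 4, 0] → best response B (payoff 4)
  P2 vs A: payoffs [0, 2, 4] → best response Z (payoff 4)
  P2 vs B: payoffs [1, 4, 1] → best response Y (payoff 4)
  P2 vs C: payoffs [3, 0, 4] → best response Z (payoff 4)
Mutual best responses: (B,Y) → Nash equilibria.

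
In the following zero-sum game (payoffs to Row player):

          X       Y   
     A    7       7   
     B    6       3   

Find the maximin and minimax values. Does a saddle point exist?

Maximin = 7, Minimax = 7, Saddle: True

Work:
Row minimums: [7, 3] → maximin = 7
Column maximums: [7, 7] → minimax = 7
Saddle point exists! Game value = 7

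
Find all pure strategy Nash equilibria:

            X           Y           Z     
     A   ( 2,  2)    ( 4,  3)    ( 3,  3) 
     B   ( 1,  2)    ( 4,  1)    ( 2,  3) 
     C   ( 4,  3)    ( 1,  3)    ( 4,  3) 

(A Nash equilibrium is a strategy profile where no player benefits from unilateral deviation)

Nash equilibrium: (A, Y), (C, X), (C, Z)

Work:
Best responses:
  P1 vs X: payoffs [2, 1, 4] → best response C (payoff 4)
  P1 vs Y: payoffs [4, 4, 1] → best response A/B (payoff 4)
  P1 vs Z: payoffs [3, 2, 4] → best response C (payoff 4)
  P2 vs A: payoffs [2, 3, 3] → best response Y/Z (payoff 3)
  P2 vs B: payoffs [2, 1, 3] → best response Z (payoff 3)
  P2 vs C: payoffs [3, 3, 3] → best response X/Y/Z (payoff 3)
Mutual best responses: (A,Y), (C,X), (C,Z) → Nash equilibria.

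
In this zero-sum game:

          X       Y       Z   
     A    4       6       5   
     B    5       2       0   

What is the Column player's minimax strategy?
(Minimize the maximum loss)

Column should play X or Z (all achieve the minimum), value = 5

Work:
Column player minimizes Row's maximum payoff:
Column X: max payoff to Row = 5
Column Y: max payoff to Row = 6
Column Z: max payoff to Row = 5
Minimum is 5, achieved by columns X, Z (tied).
Each of X or Z is a minimax strategy.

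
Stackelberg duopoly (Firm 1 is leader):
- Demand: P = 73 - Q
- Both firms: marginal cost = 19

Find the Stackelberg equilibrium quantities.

q₁* (leader) = 27.0, q₂* (follower) = 13.5

Work:
Follower's reaction: q₂ = (a - c - q₁)/2
Leader substitutes: π₁ = q₁·(a - q₁ - (a-c-q₁)/2 - c)
FOC: q₁* = (73 - 19)/2 = 27.00
Then: q₂* = (73 - 19 - 27.0)/2 = 13.50
Leader has first-mover advantage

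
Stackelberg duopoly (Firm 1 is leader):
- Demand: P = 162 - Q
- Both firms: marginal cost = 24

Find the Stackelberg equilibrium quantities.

q₁* (leader) = 69.0, q₂* (follower) = 34.5

Work:
Follower's reaction: q₂ = (a - c - q₁)/2
Leader substitutes: π₁ = q₁·(a - q₁ - (a-c-q₁)/2 - c)
FOC: q₁* = (162 - 24)/2 = 69.00
Then: q₂* = (162 - 24 - 69.0)/2 = 34.50
Leader has first-mover advantage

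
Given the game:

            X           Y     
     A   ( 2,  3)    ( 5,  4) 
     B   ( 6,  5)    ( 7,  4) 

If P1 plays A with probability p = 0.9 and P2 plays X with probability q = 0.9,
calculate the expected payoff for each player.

E[P1] = 2.68, E[P2] = 3.28

Work:
E[P1] = p·q·π₁(A,X) + p·(1-q)·π₁(A,Y) + (1-p)·q·π₁(B,X) + (1-p)·(1-q)·π₁(B,Y)
= 0.9·0.9·2 + 0.9·0.1·5 + 0.1·0.9·6 + 0.1·0.1·7
= 2.68

E[P2] = 3.28 (similar calculation)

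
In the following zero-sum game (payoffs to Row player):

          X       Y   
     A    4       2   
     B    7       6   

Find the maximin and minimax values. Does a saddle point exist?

Maximin = 6, Minimax = 6, Saddle: True

Work:
Row minimums: [2, 6] → maximin = 6
Column maximums: [7, 6] → minimax = 6
Saddle point exists! Game value = 6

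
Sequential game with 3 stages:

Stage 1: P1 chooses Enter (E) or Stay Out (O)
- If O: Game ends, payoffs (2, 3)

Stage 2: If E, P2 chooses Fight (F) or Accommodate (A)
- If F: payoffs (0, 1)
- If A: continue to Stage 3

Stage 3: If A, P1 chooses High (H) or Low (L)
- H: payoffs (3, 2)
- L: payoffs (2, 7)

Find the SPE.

SPE: (E, A, H); Outcome (3, 2)

Work:
Stage 3: P1 chooses H (3 vs 2)
Stage 2: P2: F->1, A->2 (anticipating H). Choose A
Stage 1: P1: O->2, E->3 (anticipating A, H). Choose E
SPE path: E -> A -> H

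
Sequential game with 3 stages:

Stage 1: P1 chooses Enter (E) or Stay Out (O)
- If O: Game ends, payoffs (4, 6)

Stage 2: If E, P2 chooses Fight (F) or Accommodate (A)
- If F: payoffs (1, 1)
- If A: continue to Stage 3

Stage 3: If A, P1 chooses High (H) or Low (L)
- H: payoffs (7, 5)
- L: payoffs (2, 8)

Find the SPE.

SPE: (E, A, H); Outcome (7, 5)

Work:
Stage 3: P1 chooses H (7 vs 2)
Stage 2: P2: F->1, A->5 (anticipating H). Choose A
Stage 1: P1: O->4, E->7 (anticipating A, H). Choose E
SPE path: E -> A -> H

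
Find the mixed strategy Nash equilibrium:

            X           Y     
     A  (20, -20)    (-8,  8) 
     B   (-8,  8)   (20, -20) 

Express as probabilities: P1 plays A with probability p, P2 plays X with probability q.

p = 0.5, q = 0.5

Work:
Find probabilities that make opponent indifferent:
P2 chooses q to make P1 indifferent between A and B
P1 chooses p to make P2 indifferent between X and Y
Mixed NE: P1 plays (A: 0.5, B: 0.5), P2 plays (X: 0.5, Y: 0.5)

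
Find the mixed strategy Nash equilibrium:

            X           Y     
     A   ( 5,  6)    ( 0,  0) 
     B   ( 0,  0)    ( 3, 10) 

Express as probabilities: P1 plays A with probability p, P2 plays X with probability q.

p = 0.625, q = 0.375

Work:
Find probabilities that make opponent indifferent:
P2 chooses q to make P1 indifferent between A and B
P1 chooses p to make P2 indifferent between X and Y
Mixed NE: P1 plays (A: 0.625, B: 0.375), P2 plays (X: 0.375, Y: 0.625)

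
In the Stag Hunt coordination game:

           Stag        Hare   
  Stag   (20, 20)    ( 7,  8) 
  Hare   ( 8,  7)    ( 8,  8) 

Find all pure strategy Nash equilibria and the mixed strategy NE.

Pure NE: (Stag, Stag) and (Hare, Hare); Mixed NE: p = 0.0769, q = 0.0769

Work:
Check pure NE:
(Stag, Stag): (20, 20) - no unilateral deviation beneficial
(Hare, Hare): (8, 8) - no unilateral deviation beneficial
Mixed NE: P1 plays Stag with p = 0.0769, P2 plays Stag with q = 0.0769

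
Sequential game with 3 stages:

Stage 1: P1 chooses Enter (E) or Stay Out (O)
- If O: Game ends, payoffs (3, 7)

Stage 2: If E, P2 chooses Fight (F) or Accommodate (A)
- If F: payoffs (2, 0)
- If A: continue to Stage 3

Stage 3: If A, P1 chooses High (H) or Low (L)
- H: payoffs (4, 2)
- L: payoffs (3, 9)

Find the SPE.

SPE: (E, A, H); Outcome (4, 2)

Work:
Stage 3: P1 chooses H (4 vs 3)
Stage 2: P2: F->0, A->2 (anticipating H). Choose A
Stage 1: P1: O->3, E->4 (anticipating A, H). Choose E
SPE path: E -> A -> H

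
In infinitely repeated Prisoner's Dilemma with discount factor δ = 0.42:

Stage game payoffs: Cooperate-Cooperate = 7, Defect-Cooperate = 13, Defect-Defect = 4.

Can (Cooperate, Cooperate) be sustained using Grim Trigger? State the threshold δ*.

δ* = 0.6667; since δ = 0.42 < 0.6667, cooperation cannot be sustained

Work:
For Grim Trigger:
Cooperate forever: 7/(1-δ)
Defect then punished: 13 + 4·δ/(1-δ)
Need: 7/(1-δ) ≥ 13 + 4·δ/(1-δ)
Solving: δ ≥ (T-R)/(T-P) = (13-7)/(13-4) = 0.6667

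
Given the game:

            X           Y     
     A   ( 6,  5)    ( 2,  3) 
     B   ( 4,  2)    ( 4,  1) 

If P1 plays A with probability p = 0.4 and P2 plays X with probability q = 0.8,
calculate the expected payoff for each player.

E[P1] = 4.48, E[P2] = 2.92

Work:
E[P1] = p·q·π₁(A,X) + p·(1-q)·π₁(A,Y) + (1-p)·q·π₁(B,X) + (1-p)·(1-q)·π₁(B,Y)
= 0.4·0.8·6 + 0.4·0.2·2 + 0.6·0.8·4 + 0.6·0.2·4
= 4.48

E[P2] = 2.92 (similar calculation)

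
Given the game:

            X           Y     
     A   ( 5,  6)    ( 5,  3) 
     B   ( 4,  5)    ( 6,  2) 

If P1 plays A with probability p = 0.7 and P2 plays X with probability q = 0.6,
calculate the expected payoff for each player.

E[P1] = 4.94, E[P2] = 4.5

Work:
E[P1] = p·q·π₁(A,X) + p·(1-q)·π₁(A,Y) + (1-p)·q·π₁(B,X) + (1-p)·(1-q)·π₁(B,Y)
= 0.7·0.6·5 + 0.7·0.4·5 + 0.3·0.6·4 + 0.3·0.4·6
= 4.94

E[P2] = 4.5 (similar calculation)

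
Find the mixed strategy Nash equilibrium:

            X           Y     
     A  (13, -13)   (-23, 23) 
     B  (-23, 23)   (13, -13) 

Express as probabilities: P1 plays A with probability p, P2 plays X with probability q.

p = 0.5, q = 0.5

Work:
Find probabilities that make opponent indifferent:
P2 chooses q to make P1 indifferent between A and B
P1 chooses p to make P2 indifferent between X and Y
Mixed NE: P1 plays (A: 0.5, B: 0.5), P2 plays (X: 0.5, Y: 0.5)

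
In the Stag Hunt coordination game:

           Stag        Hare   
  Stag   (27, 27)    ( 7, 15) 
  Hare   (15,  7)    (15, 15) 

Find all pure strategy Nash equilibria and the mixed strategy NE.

Pure NE: (Stag, Stag) and (Hare, Hare); Mixed NE: p = 0.4, q = 0.4

Work:
Check pure NE:
(Stag, Stag): (27, 27) - no unilateral deviation beneficial
(Hare, Hare): (15, 15) - no unilateral deviation beneficial
Mixed NE: P1 plays Stag with p = 0.4, P2 plays Stag with q = 0.4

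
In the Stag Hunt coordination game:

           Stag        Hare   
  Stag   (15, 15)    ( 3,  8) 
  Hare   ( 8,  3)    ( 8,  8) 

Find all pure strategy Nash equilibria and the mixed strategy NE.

Pure NE: (Stag, Stag) and (Hare, Hare); Mixed NE: p = 0.4167, q = 0.4167

Work:
Check pure NE:
(Stag, Stag): (15, 15) - no unilateral deviation beneficial
(Hare, Hare): (8, 8) - no unilateral deviation beneficial
Mixed NE: P1 plays Stag with p = 0.4167, P2 plays Stag with q = 0.4167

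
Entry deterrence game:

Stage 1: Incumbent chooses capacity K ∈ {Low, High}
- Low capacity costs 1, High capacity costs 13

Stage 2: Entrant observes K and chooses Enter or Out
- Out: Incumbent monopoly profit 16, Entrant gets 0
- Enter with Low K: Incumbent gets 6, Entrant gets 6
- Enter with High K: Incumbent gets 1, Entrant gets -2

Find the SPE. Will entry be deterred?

SPE: (Low, Enter|Low, Out|High); Entry not deterred. Incumbent net profit = 5, Entrant gets 6

Work:
After Low K: Entrant enters (6 > 0)
After High K: Entrant stays out (-2 < 0)
Incumbent: Low → 6−1=5, High → 16−13=3
Incumbent chooses Low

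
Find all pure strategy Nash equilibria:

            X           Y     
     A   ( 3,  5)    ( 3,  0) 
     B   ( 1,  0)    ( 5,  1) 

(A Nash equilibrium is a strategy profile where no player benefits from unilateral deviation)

Nash equilibrium: (A, X), (B, Y)

Work:
Best responses:
  P1 vs X: payoffs [3, 1] → best response A (payoff 3)
  P1 vs Y: payoffs [3, 5] → best response B (payoff 5)
  P2 vs A: payoffs [5, 0] → best response X (payoff 5)
  P2 vs B: payoffs [0, 1] → best response Y (payoff 1)
Mutual best responses: (A,X), (B,Y) → Nash equilibria.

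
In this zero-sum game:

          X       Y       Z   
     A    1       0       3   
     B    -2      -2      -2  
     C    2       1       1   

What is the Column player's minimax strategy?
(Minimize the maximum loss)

Column should play Y, value = 1

Work:
Column player minimizes Row's maximum payoff:
Column X: max payoff to Row = 2
Column Y: max payoff to Row = 1
Column Z: max payoff to Row = 3
Minimum is 1, achieved by column Y.
Minimax strategy: Y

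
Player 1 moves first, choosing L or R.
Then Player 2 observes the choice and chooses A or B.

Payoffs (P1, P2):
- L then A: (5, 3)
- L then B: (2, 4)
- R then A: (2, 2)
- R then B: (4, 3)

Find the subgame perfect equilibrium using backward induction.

P1 plays R, P2 plays B after L and B after R; Payoff (4, 3)

Work:
Backward induction:
After L: P2 chooses B → P1 gets 2
After R: P2 chooses B → P1 gets 4
P1 chooses R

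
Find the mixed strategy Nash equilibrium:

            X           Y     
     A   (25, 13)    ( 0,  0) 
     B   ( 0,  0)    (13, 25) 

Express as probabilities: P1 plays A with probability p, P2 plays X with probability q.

p = 0.6579, q = 0.3421

Work:
Find probabilities that make opponent indifferent:
P2 chooses q to make P1 indifferent between A and B
P1 chooses p to make P2 indifferent between X and Y
Mixed NE: P1 plays (A: 0.6579, B: 0.3421), P2 plays (X: 0.3421, Y: 0.6579)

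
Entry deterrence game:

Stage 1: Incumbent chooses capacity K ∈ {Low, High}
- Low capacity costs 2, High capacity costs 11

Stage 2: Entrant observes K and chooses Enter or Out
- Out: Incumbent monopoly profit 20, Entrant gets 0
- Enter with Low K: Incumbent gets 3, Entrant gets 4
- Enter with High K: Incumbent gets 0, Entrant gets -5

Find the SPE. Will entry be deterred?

SPE: (High, Enter|Low, Out|High); Entry deterred. Incumbent net profit = 9

Work:
After Low K: Entrant enters (4 > 0)
After High K: Entrant stays out (-5 < 0)
Incumbent: Low → 3−2=1, High → 20−11=9
Incumbent chooses High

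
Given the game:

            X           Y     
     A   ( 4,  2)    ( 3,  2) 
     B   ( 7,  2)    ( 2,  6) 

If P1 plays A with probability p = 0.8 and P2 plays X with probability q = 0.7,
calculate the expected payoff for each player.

E[P1] = 4.06, E[P2] = 2.24

Work:
E[P1] = p·q·π₁(A,X) + p·(1-q)·π₁(A,Y) + (1-p)·q·π₁(B,X) + (1-p)·(1-q)·π₁(B,Y)
= 0.8·0.7·4 + 0.8·0.3·3 + 0.2·0.7·7 + 0.2·0.3·2
= 4.06

E[P2] = 2.24 (similar calculation)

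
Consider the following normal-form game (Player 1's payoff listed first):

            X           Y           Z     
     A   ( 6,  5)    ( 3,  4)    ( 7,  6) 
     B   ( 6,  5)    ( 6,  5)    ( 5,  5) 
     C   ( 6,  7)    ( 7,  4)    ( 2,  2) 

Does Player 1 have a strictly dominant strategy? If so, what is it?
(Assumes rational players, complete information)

No strictly dominant strategy exists for Player 1

Work:
A strategy strictly dominates another if it gives a strictly higher payoff against every opponent action. Compare each pair of P1's strategies column-by-column:
  A vs B: [6 vs 6, 3 vs 6, 7 vs 5] → A does not strictly dominate B (column X: 6 ≤ 6)
  A vs C: [6 vs 6, 3 vs 7, 7 vs 2] → A does not strictly dominate C (column X: 6 ≤ 6)
  B vs A: [6 vs 6, 6 vs 3, 5 vs 7] → B does not strictly dominate A (column X: 6 ≤ 6)
  B vs C: [6 vs 6, 6 vs 7, 5 vs 2] → B does not strictly dominate C (column X: 6 ≤ 6)
  C vs A: [6 vs 6, 7 vs 3, 2 vs 7] → C does not strictly dominate A (column X: 6 ≤ 6)
  C vs B: [6 vs 6, 7 vs 6, 2 vs 5] → C does not strictly dominate B (column X: 6 ≤ 6)
No single strategy strictly dominates all others → no strictly dominant strategy.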